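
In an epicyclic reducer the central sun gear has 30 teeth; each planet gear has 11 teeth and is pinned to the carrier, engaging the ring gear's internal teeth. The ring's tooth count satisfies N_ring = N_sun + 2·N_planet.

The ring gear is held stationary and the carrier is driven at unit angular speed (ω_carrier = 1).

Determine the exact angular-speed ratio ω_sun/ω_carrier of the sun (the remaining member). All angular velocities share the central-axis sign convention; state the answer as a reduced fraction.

41/15

N_ring = 30 + 2·11 = 52
30(ω_s−ω_c) = −52(ω_r−ω_c),  ω_r=0, ω_c=1
ω_s = 1 − (52/30)(0−1) = 41/15
ω_s/ω_c = 41/15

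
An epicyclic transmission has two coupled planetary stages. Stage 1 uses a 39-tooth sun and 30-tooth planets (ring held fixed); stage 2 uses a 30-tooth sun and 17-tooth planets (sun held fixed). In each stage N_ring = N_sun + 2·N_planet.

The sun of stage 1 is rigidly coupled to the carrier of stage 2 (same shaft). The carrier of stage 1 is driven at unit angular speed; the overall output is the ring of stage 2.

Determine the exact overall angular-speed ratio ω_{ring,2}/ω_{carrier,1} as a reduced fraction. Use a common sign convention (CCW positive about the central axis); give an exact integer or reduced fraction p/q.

1081/208

Stage 1: N_ring = 39 + 2·30 = 99
Stage 1: 39(ω_s−ω_c) = −99(ω_r−ω_c),  ω_r=0, ω_c=1
Stage 1: ω_s = 1 − (99/39)(0−1) = 46/13
  ⇒ ω_s¹/ω_c¹ = 46/13
Stage 2: N_ring = 30 + 2·17 = 64
Stage 2: 30(ω_s−ω_c) = −64(ω_r−ω_c),  ω_s=0, ω_c=1
Stage 2: ω_r = 1 − (30/64)(0−1) = 47/32
  ⇒ ω_r²/ω_c² = 47/32
Coupling ω_c² = ω_s¹ ⇒ overall = 46/13 × 47/32 = 1081/208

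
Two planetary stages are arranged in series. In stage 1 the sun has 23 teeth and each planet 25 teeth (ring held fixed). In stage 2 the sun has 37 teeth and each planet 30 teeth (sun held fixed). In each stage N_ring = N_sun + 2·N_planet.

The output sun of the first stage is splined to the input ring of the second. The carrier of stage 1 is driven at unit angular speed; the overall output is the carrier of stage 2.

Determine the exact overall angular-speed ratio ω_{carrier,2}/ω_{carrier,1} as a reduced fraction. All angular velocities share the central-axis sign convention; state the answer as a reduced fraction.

4656/1541

Stage 1: N_ring = 23 + 2·25 = 73
Stage 1: 23(ω_s−ω_c) = −73(ω_r−ω_c),  ω_r=0, ω_c=1
Stage 1: ω_s = 1 − (73/23)(0−1) = 96/23
  ⇒ ω_s¹/ω_c¹ = 96/23
Stage 2: N_ring = 37 + 2·30 = 97
Stage 2: 37(ω_s−ω_c) = −97(ω_r−ω_c),  ω_s=0, ω_r=1
Stage 2: 37(0−ω_c) = −97(1−ω_c)  ⇒  134ω_c = 97  ⇒  ω_c = 97/134
  ⇒ ω_c²/ω_r² = 97/134
Coupling ω_r² = ω_s¹ ⇒ overall = 96/23 × 97/134 = 4656/1541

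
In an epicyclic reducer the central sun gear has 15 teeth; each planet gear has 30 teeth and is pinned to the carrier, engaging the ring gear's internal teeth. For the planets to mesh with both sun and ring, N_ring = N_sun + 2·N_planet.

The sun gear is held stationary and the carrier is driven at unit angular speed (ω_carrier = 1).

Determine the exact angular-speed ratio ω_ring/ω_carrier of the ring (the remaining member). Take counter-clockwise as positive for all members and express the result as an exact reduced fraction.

N_ring = 15 + 2·30 = 75
15(ω_s−ω_c) = −75(ω_r−ω_c),  ω_s=0, ω_c=1
ω_r = 1 − (15/75)(0−1) = 6/5
ω_r/ω_c = 6/5

6/5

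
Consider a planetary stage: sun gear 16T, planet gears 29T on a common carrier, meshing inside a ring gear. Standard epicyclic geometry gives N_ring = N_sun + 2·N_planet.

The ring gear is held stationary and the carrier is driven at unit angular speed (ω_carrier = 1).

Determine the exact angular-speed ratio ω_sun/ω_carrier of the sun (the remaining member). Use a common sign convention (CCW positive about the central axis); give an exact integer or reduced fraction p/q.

N_ring = 16 + 2·29 = 74
16(ω_s−ω_c) = −74(ω_r−ω_c),  ω_r=0, ω_c=1
ω_s = 1 − (74/16)(0−1) = 45/8
ω_s/ω_c = 45/8

45/8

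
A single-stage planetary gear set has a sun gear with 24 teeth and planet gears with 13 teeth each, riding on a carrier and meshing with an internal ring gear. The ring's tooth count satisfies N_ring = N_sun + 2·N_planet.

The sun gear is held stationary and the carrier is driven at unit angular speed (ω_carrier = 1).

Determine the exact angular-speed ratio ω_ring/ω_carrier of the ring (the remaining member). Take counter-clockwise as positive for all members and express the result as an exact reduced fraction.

N_ring = 24 + 2·13 = 50
24(ω_s−ω_c) = −50(ω_r−ω_c),  ω_s=0, ω_c=1
ω_r = 1 − (24/50)(0−1) = 37/25
ω_r/ω_c = 37/25

37/25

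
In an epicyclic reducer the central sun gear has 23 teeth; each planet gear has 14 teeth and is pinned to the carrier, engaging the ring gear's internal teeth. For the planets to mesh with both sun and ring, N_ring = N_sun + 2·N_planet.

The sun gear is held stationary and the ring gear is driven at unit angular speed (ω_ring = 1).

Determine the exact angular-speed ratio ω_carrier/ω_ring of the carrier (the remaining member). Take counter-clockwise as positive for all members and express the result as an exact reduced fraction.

51/74

N_ring = 23 + 2·14 = 51
23(ω_s−ω_c) = −51(ω_r−ω_c),  ω_s=0, ω_r=1
23(0−ω_c) = −51(1−ω_c)  ⇒  74ω_c = 51  ⇒  ω_c = 51/74
ω_c/ω_r = 51/74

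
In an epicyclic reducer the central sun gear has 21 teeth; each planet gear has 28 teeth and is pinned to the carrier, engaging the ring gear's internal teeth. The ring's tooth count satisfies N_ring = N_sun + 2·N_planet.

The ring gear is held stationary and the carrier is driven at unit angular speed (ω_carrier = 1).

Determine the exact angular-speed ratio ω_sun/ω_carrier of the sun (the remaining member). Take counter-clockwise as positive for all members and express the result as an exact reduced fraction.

N_ring = 21 + 2·28 = 77
21(ω_s−ω_c) = −77(ω_r−ω_c),  ω_r=0, ω_c=1
ω_s = 1 − (77/21)(0−1) = 14/3
ω_s/ω_c = 14/3

14/3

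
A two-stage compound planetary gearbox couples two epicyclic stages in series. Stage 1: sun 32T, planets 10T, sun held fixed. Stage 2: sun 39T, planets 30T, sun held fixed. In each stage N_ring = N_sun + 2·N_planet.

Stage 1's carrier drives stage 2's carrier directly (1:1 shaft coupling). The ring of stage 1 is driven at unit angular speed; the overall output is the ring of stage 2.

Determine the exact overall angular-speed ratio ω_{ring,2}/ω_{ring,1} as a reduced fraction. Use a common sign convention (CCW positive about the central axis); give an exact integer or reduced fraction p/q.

Stage 1: N_ring = 32 + 2·10 = 52
Stage 1: 32(ω_s−ω_c) = −52(ω_r−ω_c),  ω_s=0, ω_r=1
Stage 1: 32(0−ω_c) = −52(1−ω_c)  ⇒  84ω_c = 52  ⇒  ω_c = 13/21
  ⇒ ω_c¹/ω_r¹ = 13/21
Stage 2: N_ring = 39 + 2·30 = 99
Stage 2: 39(ω_s−ω_c) = −99(ω_r−ω_c),  ω_s=0, ω_c=1
Stage 2: ω_r = 1 − (39/99)(0−1) = 46/33
  ⇒ ω_r²/ω_c² = 46/33
Coupling ω_c² = ω_c¹ ⇒ overall = 13/21 × 46/33 = 598/693

598/693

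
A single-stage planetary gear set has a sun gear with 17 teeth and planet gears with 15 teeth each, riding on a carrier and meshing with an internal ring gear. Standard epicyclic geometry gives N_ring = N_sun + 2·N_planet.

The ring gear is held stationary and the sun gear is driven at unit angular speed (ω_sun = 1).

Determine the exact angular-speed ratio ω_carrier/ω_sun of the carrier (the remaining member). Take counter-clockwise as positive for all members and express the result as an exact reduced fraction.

17/64

N_ring = 17 + 2·15 = 47
17(ω_s−ω_c) = −47(ω_r−ω_c),  ω_r=0, ω_s=1
17(1−ω_c) = −47(0−ω_c)  ⇒  64ω_c = 17  ⇒  ω_c = 17/64
ω_c/ω_s = 17/64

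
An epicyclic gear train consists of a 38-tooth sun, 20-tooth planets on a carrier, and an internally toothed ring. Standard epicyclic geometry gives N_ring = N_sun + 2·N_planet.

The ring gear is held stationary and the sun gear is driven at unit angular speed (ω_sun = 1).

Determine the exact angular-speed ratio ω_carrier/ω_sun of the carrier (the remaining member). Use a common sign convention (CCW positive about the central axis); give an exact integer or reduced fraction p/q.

N_ring = 38 + 2·20 = 78
38(ω_s−ω_c) = −78(ω_r−ω_c),  ω_r=0, ω_s=1
38(1−ω_c) = −78(0−ω_c)  ⇒  116ω_c = 38  ⇒  ω_c = 19/58
ω_c/ω_s = 19/58

19/58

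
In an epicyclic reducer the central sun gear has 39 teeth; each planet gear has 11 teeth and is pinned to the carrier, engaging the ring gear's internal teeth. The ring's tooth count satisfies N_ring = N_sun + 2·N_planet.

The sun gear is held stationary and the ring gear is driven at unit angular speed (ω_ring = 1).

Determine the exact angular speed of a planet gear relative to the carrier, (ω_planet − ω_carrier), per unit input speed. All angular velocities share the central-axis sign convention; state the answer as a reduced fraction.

2379/1100

N_ring = 39 + 2·11 = 61
39(ω_s−ω_c) = −61(ω_r−ω_c),  ω_s=0, ω_r=1
39(0−ω_c) = −61(1−ω_c)  ⇒  100ω_c = 61  ⇒  ω_c = 61/100
sun–planet: 39·(0−61/100) = −11·(ω_p−ω_c)  ⇒  ω_p−ω_c = −(39/11)·(-61/100) = 2379/1100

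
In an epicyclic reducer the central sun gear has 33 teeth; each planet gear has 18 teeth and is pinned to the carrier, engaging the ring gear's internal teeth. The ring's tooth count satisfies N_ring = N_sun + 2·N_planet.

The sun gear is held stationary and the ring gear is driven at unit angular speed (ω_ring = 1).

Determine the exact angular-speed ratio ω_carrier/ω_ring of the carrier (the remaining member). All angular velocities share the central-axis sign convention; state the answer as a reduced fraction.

N_ring = 33 + 2·18 = 69
33(ω_s−ω_c) = −69(ω_r−ω_c),  ω_s=0, ω_r=1
33(0−ω_c) = −69(1−ω_c)  ⇒  102ω_c = 69  ⇒  ω_c = 23/34
ω_c/ω_r = 23/34

23/34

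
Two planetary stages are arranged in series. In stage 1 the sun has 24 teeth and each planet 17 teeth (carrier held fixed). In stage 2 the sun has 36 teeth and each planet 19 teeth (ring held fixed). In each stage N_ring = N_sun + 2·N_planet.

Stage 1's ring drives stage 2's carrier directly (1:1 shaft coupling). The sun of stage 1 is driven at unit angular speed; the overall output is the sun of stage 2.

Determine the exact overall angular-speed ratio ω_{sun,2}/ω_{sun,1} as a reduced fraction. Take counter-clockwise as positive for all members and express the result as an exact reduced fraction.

Stage 1: N_ring = 24 + 2·17 = 58
Stage 1: 24(ω_s−ω_c) = −58(ω_r−ω_c),  ω_c=0, ω_s=1
Stage 1: ω_r = 0 − (24/58)(1−0) = -12/29
  ⇒ ω_r¹/ω_s¹ = -12/29
Stage 2: N_ring = 36 + 2·19 = 74
Stage 2: 36(ω_s−ω_c) = −74(ω_r−ω_c),  ω_r=0, ω_c=1
Stage 2: ω_s = 1 − (74/36)(0−1) = 55/18
  ⇒ ω_s²/ω_c² = 55/18
Coupling ω_c² = ω_r¹ ⇒ overall = -12/29 × 55/18 = -110/87

-110/87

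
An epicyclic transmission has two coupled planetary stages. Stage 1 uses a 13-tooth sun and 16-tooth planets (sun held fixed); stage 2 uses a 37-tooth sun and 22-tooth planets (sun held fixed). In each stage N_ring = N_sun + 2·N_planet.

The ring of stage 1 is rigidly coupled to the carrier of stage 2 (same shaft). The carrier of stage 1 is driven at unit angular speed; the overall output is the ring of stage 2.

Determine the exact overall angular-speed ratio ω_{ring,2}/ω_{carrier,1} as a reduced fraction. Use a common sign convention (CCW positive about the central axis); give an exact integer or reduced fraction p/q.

6844/3645

Stage 1: N_ring = 13 + 2·16 = 45
Stage 1: 13(ω_s−ω_c) = −45(ω_r−ω_c),  ω_s=0, ω_c=1
Stage 1: ω_r = 1 − (13/45)(0−1) = 58/45
  ⇒ ω_r¹/ω_c¹ = 58/45
Stage 2: N_ring = 37 + 2·22 = 81
Stage 2: 37(ω_s−ω_c) = −81(ω_r−ω_c),  ω_s=0, ω_c=1
Stage 2: ω_r = 1 − (37/81)(0−1) = 118/81
  ⇒ ω_r²/ω_c² = 118/81
Coupling ω_c² = ω_r¹ ⇒ overall = 58/45 × 118/81 = 6844/3645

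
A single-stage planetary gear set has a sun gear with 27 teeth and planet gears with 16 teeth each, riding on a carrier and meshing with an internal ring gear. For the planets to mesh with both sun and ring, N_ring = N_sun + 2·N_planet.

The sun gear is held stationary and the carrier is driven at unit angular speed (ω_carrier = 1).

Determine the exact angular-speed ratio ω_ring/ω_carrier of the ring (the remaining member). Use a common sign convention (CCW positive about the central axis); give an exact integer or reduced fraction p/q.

86/59

N_ring = 27 + 2·16 = 59
27(ω_s−ω_c) = −59(ω_r−ω_c),  ω_s=0, ω_c=1
ω_r = 1 − (27/59)(0−1) = 86/59
ω_r/ω_c = 86/59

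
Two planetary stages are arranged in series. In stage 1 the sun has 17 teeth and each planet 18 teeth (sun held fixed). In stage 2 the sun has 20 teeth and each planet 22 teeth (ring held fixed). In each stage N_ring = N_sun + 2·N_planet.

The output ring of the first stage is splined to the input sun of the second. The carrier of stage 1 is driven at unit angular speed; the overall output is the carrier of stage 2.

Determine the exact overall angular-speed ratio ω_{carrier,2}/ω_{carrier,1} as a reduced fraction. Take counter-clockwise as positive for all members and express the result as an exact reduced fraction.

50/159

Stage 1: N_ring = 17 + 2·18 = 53
Stage 1: 17(ω_s−ω_c) = −53(ω_r−ω_c),  ω_s=0, ω_c=1
Stage 1: ω_r = 1 − (17/53)(0−1) = 70/53
  ⇒ ω_r¹/ω_c¹ = 70/53
Stage 2: N_ring = 20 + 2·22 = 64
Stage 2: 20(ω_s−ω_c) = −64(ω_r−ω_c),  ω_r=0, ω_s=1
Stage 2: 20(1−ω_c) = −64(0−ω_c)  ⇒  84ω_c = 20  ⇒  ω_c = 5/21
  ⇒ ω_c²/ω_s² = 5/21
Coupling ω_s² = ω_r¹ ⇒ overall = 70/53 × 5/21 = 50/159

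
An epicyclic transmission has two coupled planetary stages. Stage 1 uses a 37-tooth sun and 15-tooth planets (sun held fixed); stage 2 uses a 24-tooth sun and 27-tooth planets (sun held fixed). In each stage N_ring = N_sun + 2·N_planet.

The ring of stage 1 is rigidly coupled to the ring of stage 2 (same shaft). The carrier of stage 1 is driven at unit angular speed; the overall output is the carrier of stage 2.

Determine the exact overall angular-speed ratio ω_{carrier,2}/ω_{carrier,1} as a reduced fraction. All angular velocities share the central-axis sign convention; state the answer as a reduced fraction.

1352/1139

Stage 1: N_ring = 37 + 2·15 = 67
Stage 1: 37(ω_s−ω_c) = −67(ω_r−ω_c),  ω_s=0, ω_c=1
Stage 1: ω_r = 1 − (37/67)(0−1) = 104/67
  ⇒ ω_r¹/ω_c¹ = 104/67
Stage 2: N_ring = 24 + 2·27 = 78
Stage 2: 24(ω_s−ω_c) = −78(ω_r−ω_c),  ω_s=0, ω_r=1
Stage 2: 24(0−ω_c) = −78(1−ω_c)  ⇒  102ω_c = 78  ⇒  ω_c = 13/17
  ⇒ ω_c²/ω_r² = 13/17
Coupling ω_r² = ω_r¹ ⇒ overall = 104/67 × 13/17 = 1352/1139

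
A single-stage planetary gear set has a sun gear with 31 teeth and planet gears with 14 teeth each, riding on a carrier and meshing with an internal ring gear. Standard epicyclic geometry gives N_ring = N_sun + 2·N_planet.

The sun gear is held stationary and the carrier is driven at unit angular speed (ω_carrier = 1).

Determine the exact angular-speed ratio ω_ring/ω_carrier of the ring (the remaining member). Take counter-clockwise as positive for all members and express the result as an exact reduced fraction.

N_ring = 31 + 2·14 = 59
31(ω_s−ω_c) = −59(ω_r−ω_c),  ω_s=0, ω_c=1
ω_r = 1 − (31/59)(0−1) = 90/59
ω_r/ω_c = 90/59

90/59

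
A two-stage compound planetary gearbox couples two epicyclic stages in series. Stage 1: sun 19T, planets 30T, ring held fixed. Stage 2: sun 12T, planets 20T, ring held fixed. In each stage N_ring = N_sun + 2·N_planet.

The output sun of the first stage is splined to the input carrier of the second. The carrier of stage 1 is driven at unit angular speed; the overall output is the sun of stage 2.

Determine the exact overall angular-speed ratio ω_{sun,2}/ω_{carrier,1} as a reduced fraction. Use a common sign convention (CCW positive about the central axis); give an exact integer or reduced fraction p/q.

1568/57

Stage 1: N_ring = 19 + 2·30 = 79
Stage 1: 19(ω_s−ω_c) = −79(ω_r−ω_c),  ω_r=0, ω_c=1
Stage 1: ω_s = 1 − (79/19)(0−1) = 98/19
  ⇒ ω_s¹/ω_c¹ = 98/19
Stage 2: N_ring = 12 + 2·20 = 52
Stage 2: 12(ω_s−ω_c) = −52(ω_r−ω_c),  ω_r=0, ω_c=1
Stage 2: ω_s = 1 − (52/12)(0−1) = 16/3
  ⇒ ω_s²/ω_c² = 16/3
Coupling ω_c² = ω_s¹ ⇒ overall = 98/19 × 16/3 = 1568/57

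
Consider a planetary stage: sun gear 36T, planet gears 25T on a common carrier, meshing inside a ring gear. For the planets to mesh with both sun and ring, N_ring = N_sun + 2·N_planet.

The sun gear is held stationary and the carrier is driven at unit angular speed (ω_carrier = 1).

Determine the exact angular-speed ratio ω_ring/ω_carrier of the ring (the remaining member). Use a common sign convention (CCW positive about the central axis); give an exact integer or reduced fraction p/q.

61/43

N_ring = 36 + 2·25 = 86
36(ω_s−ω_c) = −86(ω_r−ω_c),  ω_s=0, ω_c=1
ω_r = 1 − (36/86)(0−1) = 61/43
ω_r/ω_c = 61/43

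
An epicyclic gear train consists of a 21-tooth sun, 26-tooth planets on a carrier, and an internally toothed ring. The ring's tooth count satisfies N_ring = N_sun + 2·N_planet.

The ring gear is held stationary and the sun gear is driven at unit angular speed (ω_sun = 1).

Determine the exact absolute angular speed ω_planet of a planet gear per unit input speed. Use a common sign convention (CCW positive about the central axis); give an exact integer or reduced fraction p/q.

-21/52

N_ring = 21 + 2·26 = 73
21(ω_s−ω_c) = −73(ω_r−ω_c),  ω_r=0, ω_s=1
21(1−ω_c) = −73(0−ω_c)  ⇒  94ω_c = 21  ⇒  ω_c = 21/94
sun–planet: 21·(1−21/94) = −26·(ω_p−ω_c)  ⇒  ω_p−ω_c = −(21/26)·(73/94) = -1533/2444
ω_p = 21/94 − 1533/2444 = -21/52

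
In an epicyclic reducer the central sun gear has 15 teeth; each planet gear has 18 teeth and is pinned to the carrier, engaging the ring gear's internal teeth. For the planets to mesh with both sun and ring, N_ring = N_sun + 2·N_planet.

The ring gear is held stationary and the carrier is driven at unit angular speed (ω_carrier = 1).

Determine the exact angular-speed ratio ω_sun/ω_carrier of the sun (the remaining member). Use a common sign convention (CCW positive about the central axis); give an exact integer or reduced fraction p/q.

N_ring = 15 + 2·18 = 51
15(ω_s−ω_c) = −51(ω_r−ω_c),  ω_r=0, ω_c=1
ω_s = 1 − (51/15)(0−1) = 22/5
ω_s/ω_c = 22/5

22/5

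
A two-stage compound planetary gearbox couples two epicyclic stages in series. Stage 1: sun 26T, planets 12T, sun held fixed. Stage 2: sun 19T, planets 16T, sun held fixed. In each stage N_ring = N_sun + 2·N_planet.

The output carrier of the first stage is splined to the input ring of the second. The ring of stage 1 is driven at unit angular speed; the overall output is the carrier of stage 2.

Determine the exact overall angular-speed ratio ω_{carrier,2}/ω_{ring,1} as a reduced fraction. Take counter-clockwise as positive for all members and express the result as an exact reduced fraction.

255/532

Stage 1: N_ring = 26 + 2·12 = 50
Stage 1: 26(ω_s−ω_c) = −50(ω_r−ω_c),  ω_s=0, ω_r=1
Stage 1: 26(0−ω_c) = −50(1−ω_c)  ⇒  76ω_c = 50  ⇒  ω_c = 25/38
  ⇒ ω_c¹/ω_r¹ = 25/38
Stage 2: N_ring = 19 + 2·16 = 51
Stage 2: 19(ω_s−ω_c) = −51(ω_r−ω_c),  ω_s=0, ω_r=1
Stage 2: 19(0−ω_c) = −51(1−ω_c)  ⇒  70ω_c = 51  ⇒  ω_c = 51/70
  ⇒ ω_c²/ω_r² = 51/70
Coupling ω_r² = ω_c¹ ⇒ overall = 25/38 × 51/70 = 255/532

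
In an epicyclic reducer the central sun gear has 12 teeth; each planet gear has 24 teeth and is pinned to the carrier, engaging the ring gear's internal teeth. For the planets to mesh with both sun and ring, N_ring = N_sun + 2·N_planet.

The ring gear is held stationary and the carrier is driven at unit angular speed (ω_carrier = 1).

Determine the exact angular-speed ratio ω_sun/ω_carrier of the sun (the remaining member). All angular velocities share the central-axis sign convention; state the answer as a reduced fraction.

N_ring = 12 + 2·24 = 60
12(ω_s−ω_c) = −60(ω_r−ω_c),  ω_r=0, ω_c=1
ω_s = 1 − (60/12)(0−1) = 6
ω_s/ω_c = 6

6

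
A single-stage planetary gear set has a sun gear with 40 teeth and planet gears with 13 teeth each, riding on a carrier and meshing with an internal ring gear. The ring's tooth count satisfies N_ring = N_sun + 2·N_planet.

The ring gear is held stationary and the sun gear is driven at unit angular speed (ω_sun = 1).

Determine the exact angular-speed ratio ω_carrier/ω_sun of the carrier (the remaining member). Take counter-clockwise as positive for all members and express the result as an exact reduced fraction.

20/53

N_ring = 40 + 2·13 = 66
40(ω_s−ω_c) = −66(ω_r−ω_c),  ω_r=0, ω_s=1
40(1−ω_c) = −66(0−ω_c)  ⇒  106ω_c = 40  ⇒  ω_c = 20/53
ω_c/ω_s = 20/53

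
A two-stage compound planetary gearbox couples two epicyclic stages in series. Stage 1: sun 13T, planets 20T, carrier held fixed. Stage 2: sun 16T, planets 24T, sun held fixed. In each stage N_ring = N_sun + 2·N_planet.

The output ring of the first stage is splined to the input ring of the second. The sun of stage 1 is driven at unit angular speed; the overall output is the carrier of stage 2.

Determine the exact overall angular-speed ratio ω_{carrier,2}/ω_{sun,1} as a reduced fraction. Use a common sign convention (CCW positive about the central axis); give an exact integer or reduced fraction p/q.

-52/265

Stage 1: N_ring = 13 + 2·20 = 53
Stage 1: 13(ω_s−ω_c) = −53(ω_r−ω_c),  ω_c=0, ω_s=1
Stage 1: ω_r = 0 − (13/53)(1−0) = -13/53
  ⇒ ω_r¹/ω_s¹ = -13/53
Stage 2: N_ring = 16 + 2·24 = 64
Stage 2: 16(ω_s−ω_c) = −64(ω_r−ω_c),  ω_s=0, ω_r=1
Stage 2: 16(0−ω_c) = −64(1−ω_c)  ⇒  80ω_c = 64  ⇒  ω_c = 4/5
  ⇒ ω_c²/ω_r² = 4/5
Coupling ω_r² = ω_r¹ ⇒ overall = -13/53 × 4/5 = -52/265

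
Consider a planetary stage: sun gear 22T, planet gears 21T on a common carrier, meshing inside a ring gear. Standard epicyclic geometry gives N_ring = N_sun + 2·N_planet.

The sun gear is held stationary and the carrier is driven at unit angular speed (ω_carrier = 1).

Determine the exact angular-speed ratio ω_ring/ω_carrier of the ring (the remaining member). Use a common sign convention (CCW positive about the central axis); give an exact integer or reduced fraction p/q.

43/32

N_ring = 22 + 2·21 = 64
22(ω_s−ω_c) = −64(ω_r−ω_c),  ω_s=0, ω_c=1
ω_r = 1 − (22/64)(0−1) = 43/32
ω_r/ω_c = 43/32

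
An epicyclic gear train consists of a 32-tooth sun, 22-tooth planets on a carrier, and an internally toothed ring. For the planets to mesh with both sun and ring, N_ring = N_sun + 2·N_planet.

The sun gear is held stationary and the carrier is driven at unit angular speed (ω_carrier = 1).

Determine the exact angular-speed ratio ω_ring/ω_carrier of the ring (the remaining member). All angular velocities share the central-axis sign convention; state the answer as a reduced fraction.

27/19

N_ring = 32 + 2·22 = 76
32(ω_s−ω_c) = −76(ω_r−ω_c),  ω_s=0, ω_c=1
ω_r = 1 − (32/76)(0−1) = 27/19
ω_r/ω_c = 27/19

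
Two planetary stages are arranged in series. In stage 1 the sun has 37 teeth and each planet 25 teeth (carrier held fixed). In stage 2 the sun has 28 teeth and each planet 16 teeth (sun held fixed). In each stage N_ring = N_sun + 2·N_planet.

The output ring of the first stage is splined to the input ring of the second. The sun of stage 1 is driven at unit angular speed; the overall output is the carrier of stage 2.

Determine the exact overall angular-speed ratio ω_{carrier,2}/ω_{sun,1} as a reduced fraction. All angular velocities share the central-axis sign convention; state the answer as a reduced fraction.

-185/638

Stage 1: N_ring = 37 + 2·25 = 87
Stage 1: 37(ω_s−ω_c) = −87(ω_r−ω_c),  ω_c=0, ω_s=1
Stage 1: ω_r = 0 − (37/87)(1−0) = -37/87
  ⇒ ω_r¹/ω_s¹ = -37/87
Stage 2: N_ring = 28 + 2·16 = 60
Stage 2: 28(ω_s−ω_c) = −60(ω_r−ω_c),  ω_s=0, ω_r=1
Stage 2: 28(0−ω_c) = −60(1−ω_c)  ⇒  88ω_c = 60  ⇒  ω_c = 15/22
  ⇒ ω_c²/ω_r² = 15/22
Coupling ω_r² = ω_r¹ ⇒ overall = -37/87 × 15/22 = -185/638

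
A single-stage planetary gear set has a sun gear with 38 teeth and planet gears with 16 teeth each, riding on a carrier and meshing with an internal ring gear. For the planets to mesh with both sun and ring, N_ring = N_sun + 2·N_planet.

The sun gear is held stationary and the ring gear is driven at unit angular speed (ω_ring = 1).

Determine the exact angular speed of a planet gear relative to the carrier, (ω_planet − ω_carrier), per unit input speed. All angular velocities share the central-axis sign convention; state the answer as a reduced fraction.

N_ring = 38 + 2·16 = 70
38(ω_s−ω_c) = −70(ω_r−ω_c),  ω_s=0, ω_r=1
38(0−ω_c) = −70(1−ω_c)  ⇒  108ω_c = 70  ⇒  ω_c = 35/54
sun–planet: 38·(0−35/54) = −16·(ω_p−ω_c)  ⇒  ω_p−ω_c = −(38/16)·(-35/54) = 665/432

665/432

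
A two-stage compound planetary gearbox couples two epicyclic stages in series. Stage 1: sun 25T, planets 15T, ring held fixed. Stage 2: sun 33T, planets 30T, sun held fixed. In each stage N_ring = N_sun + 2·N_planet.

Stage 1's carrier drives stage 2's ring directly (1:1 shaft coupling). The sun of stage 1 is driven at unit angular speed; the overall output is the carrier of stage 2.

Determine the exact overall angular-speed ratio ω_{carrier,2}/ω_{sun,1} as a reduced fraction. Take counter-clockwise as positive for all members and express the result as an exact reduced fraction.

155/672

Stage 1: N_ring = 25 + 2·15 = 55
Stage 1: 25(ω_s−ω_c) = −55(ω_r−ω_c),  ω_r=0, ω_s=1
Stage 1: 25(1−ω_c) = −55(0−ω_c)  ⇒  80ω_c = 25  ⇒  ω_c = 5/16
  ⇒ ω_c¹/ω_s¹ = 5/16
Stage 2: N_ring = 33 + 2·30 = 93
Stage 2: 33(ω_s−ω_c) = −93(ω_r−ω_c),  ω_s=0, ω_r=1
Stage 2: 33(0−ω_c) = −93(1−ω_c)  ⇒  126ω_c = 93  ⇒  ω_c = 31/42
  ⇒ ω_c²/ω_r² = 31/42
Coupling ω_r² = ω_c¹ ⇒ overall = 5/16 × 31/42 = 155/672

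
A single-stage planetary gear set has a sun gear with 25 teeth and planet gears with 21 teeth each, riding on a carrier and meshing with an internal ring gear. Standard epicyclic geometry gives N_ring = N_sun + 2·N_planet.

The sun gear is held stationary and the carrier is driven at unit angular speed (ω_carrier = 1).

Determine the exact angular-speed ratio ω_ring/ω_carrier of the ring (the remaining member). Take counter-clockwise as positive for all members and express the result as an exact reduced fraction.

92/67

N_ring = 25 + 2·21 = 67
25(ω_s−ω_c) = −67(ω_r−ω_c),  ω_s=0, ω_c=1
ω_r = 1 − (25/67)(0−1) = 92/67
ω_r/ω_c = 92/67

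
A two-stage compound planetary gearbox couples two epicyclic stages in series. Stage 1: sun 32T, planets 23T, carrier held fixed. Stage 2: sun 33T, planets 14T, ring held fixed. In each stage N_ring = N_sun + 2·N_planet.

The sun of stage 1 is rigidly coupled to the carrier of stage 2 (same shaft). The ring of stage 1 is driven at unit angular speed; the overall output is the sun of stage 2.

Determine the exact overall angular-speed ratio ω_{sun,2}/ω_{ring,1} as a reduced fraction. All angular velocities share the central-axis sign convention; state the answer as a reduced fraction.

-611/88

Stage 1: N_ring = 32 + 2·23 = 78
Stage 1: 32(ω_s−ω_c) = −78(ω_r−ω_c),  ω_c=0, ω_r=1
Stage 1: ω_s = 0 − (78/32)(1−0) = -39/16
  ⇒ ω_s¹/ω_r¹ = -39/16
Stage 2: N_ring = 33 + 2·14 = 61
Stage 2: 33(ω_s−ω_c) = −61(ω_r−ω_c),  ω_r=0, ω_c=1
Stage 2: ω_s = 1 − (61/33)(0−1) = 94/33
  ⇒ ω_s²/ω_c² = 94/33
Coupling ω_c² = ω_s¹ ⇒ overall = -39/16 × 94/33 = -611/88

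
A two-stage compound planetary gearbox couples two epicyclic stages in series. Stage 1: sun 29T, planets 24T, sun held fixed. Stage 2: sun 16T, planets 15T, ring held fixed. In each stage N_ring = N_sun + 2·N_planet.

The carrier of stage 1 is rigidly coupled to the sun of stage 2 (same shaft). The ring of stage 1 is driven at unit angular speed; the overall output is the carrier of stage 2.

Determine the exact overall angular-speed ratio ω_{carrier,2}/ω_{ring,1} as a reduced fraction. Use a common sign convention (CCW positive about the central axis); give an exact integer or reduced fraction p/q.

Stage 1: N_ring = 29 + 2·24 = 77
Stage 1: 29(ω_s−ω_c) = −77(ω_r−ω_c),  ω_s=0, ω_r=1
Stage 1: 29(0−ω_c) = −77(1−ω_c)  ⇒  106ω_c = 77  ⇒  ω_c = 77/106
  ⇒ ω_c¹/ω_r¹ = 77/106
Stage 2: N_ring = 16 + 2·15 = 46
Stage 2: 16(ω_s−ω_c) = −46(ω_r−ω_c),  ω_r=0, ω_s=1
Stage 2: 16(1−ω_c) = −46(0−ω_c)  ⇒  62ω_c = 16  ⇒  ω_c = 8/31
  ⇒ ω_c²/ω_s² = 8/31
Coupling ω_s² = ω_c¹ ⇒ overall = 77/106 × 8/31 = 308/1643

308/1643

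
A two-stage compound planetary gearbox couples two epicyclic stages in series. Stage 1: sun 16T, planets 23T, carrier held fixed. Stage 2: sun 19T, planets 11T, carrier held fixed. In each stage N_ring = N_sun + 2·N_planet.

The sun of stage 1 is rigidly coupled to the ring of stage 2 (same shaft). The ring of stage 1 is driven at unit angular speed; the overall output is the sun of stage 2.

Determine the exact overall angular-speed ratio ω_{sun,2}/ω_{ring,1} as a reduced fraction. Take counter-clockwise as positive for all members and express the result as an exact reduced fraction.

Stage 1: N_ring = 16 + 2·23 = 62
Stage 1: 16(ω_s−ω_c) = −62(ω_r−ω_c),  ω_c=0, ω_r=1
Stage 1: ω_s = 0 − (62/16)(1−0) = -31/8
  ⇒ ω_s¹/ω_r¹ = -31/8
Stage 2: N_ring = 19 + 2·11 = 41
Stage 2: 19(ω_s−ω_c) = −41(ω_r−ω_c),  ω_c=0, ω_r=1
Stage 2: ω_s = 0 − (41/19)(1−0) = -41/19
  ⇒ ω_s²/ω_r² = -41/19
Coupling ω_r² = ω_s¹ ⇒ overall = -31/8 × -41/19 = 1271/152

1271/152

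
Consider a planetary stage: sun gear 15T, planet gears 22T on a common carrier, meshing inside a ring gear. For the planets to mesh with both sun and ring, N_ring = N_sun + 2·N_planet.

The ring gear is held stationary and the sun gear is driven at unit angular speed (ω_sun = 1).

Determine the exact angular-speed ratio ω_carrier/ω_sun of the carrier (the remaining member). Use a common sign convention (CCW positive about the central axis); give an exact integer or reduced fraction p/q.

15/74

N_ring = 15 + 2·22 = 59
15(ω_s−ω_c) = −59(ω_r−ω_c),  ω_r=0, ω_s=1
15(1−ω_c) = −59(0−ω_c)  ⇒  74ω_c = 15  ⇒  ω_c = 15/74
ω_c/ω_s = 15/74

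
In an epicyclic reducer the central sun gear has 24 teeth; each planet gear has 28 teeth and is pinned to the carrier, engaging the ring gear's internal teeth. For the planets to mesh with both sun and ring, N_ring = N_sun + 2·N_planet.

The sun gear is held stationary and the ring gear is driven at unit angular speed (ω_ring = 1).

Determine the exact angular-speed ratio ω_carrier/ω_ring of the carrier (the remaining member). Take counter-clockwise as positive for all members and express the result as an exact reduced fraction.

10/13

N_ring = 24 + 2·28 = 80
24(ω_s−ω_c) = −80(ω_r−ω_c),  ω_s=0, ω_r=1
24(0−ω_c) = −80(1−ω_c)  ⇒  104ω_c = 80  ⇒  ω_c = 10/13
ω_c/ω_r = 10/13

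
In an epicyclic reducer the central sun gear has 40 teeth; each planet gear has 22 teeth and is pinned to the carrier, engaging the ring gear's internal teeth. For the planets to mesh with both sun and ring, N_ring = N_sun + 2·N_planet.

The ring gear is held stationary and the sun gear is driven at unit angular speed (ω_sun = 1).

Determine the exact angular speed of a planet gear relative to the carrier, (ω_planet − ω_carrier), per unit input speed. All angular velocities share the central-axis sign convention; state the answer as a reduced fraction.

N_ring = 40 + 2·22 = 84
40(ω_s−ω_c) = −84(ω_r−ω_c),  ω_r=0, ω_s=1
40(1−ω_c) = −84(0−ω_c)  ⇒  124ω_c = 40  ⇒  ω_c = 10/31
sun–planet: 40·(1−10/31) = −22·(ω_p−ω_c)  ⇒  ω_p−ω_c = −(40/22)·(21/31) = -420/341

-420/341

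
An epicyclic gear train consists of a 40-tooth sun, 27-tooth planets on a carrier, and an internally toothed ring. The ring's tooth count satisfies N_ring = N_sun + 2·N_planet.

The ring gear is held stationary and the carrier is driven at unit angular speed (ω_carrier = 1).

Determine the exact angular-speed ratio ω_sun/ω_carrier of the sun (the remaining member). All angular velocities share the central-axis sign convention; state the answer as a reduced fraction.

67/20

N_ring = 40 + 2·27 = 94
40(ω_s−ω_c) = −94(ω_r−ω_c),  ω_r=0, ω_c=1
ω_s = 1 − (94/40)(0−1) = 67/20
ω_s/ω_c = 67/20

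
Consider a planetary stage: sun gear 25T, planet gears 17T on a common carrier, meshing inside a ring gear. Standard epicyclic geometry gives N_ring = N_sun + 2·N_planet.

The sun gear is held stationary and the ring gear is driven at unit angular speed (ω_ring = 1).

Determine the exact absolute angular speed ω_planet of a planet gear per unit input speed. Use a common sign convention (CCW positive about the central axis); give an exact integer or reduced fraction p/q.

59/34

N_ring = 25 + 2·17 = 59
25(ω_s−ω_c) = −59(ω_r−ω_c),  ω_s=0, ω_r=1
25(0−ω_c) = −59(1−ω_c)  ⇒  84ω_c = 59  ⇒  ω_c = 59/84
sun–planet: 25·(0−59/84) = −17·(ω_p−ω_c)  ⇒  ω_p−ω_c = −(25/17)·(-59/84) = 1475/1428
ω_p = 59/84 + 1475/1428 = 59/34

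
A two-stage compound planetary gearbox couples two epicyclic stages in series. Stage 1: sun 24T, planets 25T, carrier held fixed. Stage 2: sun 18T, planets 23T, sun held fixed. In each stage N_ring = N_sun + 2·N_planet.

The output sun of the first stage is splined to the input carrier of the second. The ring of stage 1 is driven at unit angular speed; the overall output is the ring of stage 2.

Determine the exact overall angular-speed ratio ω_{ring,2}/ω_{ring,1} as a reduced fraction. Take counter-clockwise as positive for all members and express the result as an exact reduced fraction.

Stage 1: N_ring = 24 + 2·25 = 74
Stage 1: 24(ω_s−ω_c) = −74(ω_r−ω_c),  ω_c=0, ω_r=1
Stage 1: ω_s = 0 − (74/24)(1−0) = -37/12
  ⇒ ω_s¹/ω_r¹ = -37/12
Stage 2: N_ring = 18 + 2·23 = 64
Stage 2: 18(ω_s−ω_c) = −64(ω_r−ω_c),  ω_s=0, ω_c=1
Stage 2: ω_r = 1 − (18/64)(0−1) = 41/32
  ⇒ ω_r²/ω_c² = 41/32
Coupling ω_c² = ω_s¹ ⇒ overall = -37/12 × 41/32 = -1517/384

-1517/384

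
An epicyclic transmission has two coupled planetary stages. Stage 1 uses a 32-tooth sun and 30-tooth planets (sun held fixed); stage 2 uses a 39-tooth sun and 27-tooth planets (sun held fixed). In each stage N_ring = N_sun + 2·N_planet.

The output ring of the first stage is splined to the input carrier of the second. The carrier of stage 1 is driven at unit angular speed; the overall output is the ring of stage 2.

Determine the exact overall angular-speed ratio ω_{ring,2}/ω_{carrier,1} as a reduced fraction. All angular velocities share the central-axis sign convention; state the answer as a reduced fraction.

Stage 1: N_ring = 32 + 2·30 = 92
Stage 1: 32(ω_s−ω_c) = −92(ω_r−ω_c),  ω_s=0, ω_c=1
Stage 1: ω_r = 1 − (32/92)(0−1) = 31/23
  ⇒ ω_r¹/ω_c¹ = 31/23
Stage 2: N_ring = 39 + 2·27 = 93
Stage 2: 39(ω_s−ω_c) = −93(ω_r−ω_c),  ω_s=0, ω_c=1
Stage 2: ω_r = 1 − (39/93)(0−1) = 44/31
  ⇒ ω_r²/ω_c² = 44/31
Coupling ω_c² = ω_r¹ ⇒ overall = 31/23 × 44/31 = 44/23

44/23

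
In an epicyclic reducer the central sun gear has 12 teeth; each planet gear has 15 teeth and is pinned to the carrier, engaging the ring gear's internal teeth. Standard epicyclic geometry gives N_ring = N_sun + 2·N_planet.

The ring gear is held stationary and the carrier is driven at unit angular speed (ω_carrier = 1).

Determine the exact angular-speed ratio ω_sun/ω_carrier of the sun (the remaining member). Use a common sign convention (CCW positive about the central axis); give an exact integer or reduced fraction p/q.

9/2

N_ring = 12 + 2·15 = 42
12(ω_s−ω_c) = −42(ω_r−ω_c),  ω_r=0, ω_c=1
ω_s = 1 − (42/12)(0−1) = 9/2
ω_s/ω_c = 9/2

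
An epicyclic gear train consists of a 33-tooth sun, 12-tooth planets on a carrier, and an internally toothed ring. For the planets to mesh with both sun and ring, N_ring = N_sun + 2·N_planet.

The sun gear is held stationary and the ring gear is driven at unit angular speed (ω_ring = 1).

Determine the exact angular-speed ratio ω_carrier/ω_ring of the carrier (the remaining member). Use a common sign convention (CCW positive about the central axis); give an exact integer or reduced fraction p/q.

N_ring = 33 + 2·12 = 57
33(ω_s−ω_c) = −57(ω_r−ω_c),  ω_s=0, ω_r=1
33(0−ω_c) = −57(1−ω_c)  ⇒  90ω_c = 57  ⇒  ω_c = 19/30
ω_c/ω_r = 19/30

19/30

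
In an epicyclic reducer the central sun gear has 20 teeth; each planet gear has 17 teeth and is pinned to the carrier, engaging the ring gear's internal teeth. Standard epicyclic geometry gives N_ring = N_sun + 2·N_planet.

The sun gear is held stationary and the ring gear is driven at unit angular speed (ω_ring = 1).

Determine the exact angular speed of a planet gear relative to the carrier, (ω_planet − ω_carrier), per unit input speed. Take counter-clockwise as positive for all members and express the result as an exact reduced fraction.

540/629

N_ring = 20 + 2·17 = 54
20(ω_s−ω_c) = −54(ω_r−ω_c),  ω_s=0, ω_r=1
20(0−ω_c) = −54(1−ω_c)  ⇒  74ω_c = 54  ⇒  ω_c = 27/37
sun–planet: 20·(0−27/37) = −17·(ω_p−ω_c)  ⇒  ω_p−ω_c = −(20/17)·(-27/37) = 540/629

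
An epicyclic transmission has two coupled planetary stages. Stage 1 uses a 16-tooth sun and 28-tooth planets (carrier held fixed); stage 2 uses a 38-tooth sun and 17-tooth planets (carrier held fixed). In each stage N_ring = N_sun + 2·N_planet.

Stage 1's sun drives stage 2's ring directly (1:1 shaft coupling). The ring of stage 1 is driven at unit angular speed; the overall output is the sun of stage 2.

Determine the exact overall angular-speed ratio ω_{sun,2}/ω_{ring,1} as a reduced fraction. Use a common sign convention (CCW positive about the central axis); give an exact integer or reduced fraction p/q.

162/19

Stage 1: N_ring = 16 + 2·28 = 72
Stage 1: 16(ω_s−ω_c) = −72(ω_r−ω_c),  ω_c=0, ω_r=1
Stage 1: ω_s = 0 − (72/16)(1−0) = -9/2
  ⇒ ω_s¹/ω_r¹ = -9/2
Stage 2: N_ring = 38 + 2·17 = 72
Stage 2: 38(ω_s−ω_c) = −72(ω_r−ω_c),  ω_c=0, ω_r=1
Stage 2: ω_s = 0 − (72/38)(1−0) = -36/19
  ⇒ ω_s²/ω_r² = -36/19
Coupling ω_r² = ω_s¹ ⇒ overall = -9/2 × -36/19 = 162/19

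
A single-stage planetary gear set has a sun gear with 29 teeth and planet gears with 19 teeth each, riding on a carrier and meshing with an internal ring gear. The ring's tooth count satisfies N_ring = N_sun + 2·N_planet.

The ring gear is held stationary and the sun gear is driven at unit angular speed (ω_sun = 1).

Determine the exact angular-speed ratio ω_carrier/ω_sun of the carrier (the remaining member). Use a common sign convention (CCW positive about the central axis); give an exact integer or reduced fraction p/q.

N_ring = 29 + 2·19 = 67
29(ω_s−ω_c) = −67(ω_r−ω_c),  ω_r=0, ω_s=1
29(1−ω_c) = −67(0−ω_c)  ⇒  96ω_c = 29  ⇒  ω_c = 29/96
ω_c/ω_s = 29/96

29/96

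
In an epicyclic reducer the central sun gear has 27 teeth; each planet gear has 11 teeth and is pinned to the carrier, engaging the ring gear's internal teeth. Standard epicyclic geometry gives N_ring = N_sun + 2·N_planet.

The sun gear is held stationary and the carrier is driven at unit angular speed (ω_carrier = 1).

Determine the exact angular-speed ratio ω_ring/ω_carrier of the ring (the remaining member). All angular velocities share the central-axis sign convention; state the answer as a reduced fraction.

76/49

N_ring = 27 + 2·11 = 49
27(ω_s−ω_c) = −49(ω_r−ω_c),  ω_s=0, ω_c=1
ω_r = 1 − (27/49)(0−1) = 76/49
ω_r/ω_c = 76/49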